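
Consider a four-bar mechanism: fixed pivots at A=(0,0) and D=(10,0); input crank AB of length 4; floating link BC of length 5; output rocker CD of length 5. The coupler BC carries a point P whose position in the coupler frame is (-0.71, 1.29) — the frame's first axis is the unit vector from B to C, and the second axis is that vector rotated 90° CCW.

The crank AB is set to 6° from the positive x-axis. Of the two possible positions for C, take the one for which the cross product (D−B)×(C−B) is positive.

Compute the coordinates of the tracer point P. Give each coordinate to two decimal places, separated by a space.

2.54 0.73

A=(0,0), D=(10.00,0)
B = A + 4.00·(cos6°, sin6°) = (3.9781, 0.4181)
|BD| = 6.0364
circle(B,5.00) ∩ circle(D,5.00): a=3.0182, h=3.9863
  candidates: C₊=(7.2652,4.1858) cross=24.063; C₋=(6.7129,-3.7677) cross=-24.063
  mode + wants cross > 0 → take C=(7.2652,4.1858) (cross=24.063)
ex = (C−B)/|BC| = (0.6574,0.7535); ey = (-0.7535,0.6574)
P = B + -0.71·ex + 1.29·ey = (2.5393,0.7312)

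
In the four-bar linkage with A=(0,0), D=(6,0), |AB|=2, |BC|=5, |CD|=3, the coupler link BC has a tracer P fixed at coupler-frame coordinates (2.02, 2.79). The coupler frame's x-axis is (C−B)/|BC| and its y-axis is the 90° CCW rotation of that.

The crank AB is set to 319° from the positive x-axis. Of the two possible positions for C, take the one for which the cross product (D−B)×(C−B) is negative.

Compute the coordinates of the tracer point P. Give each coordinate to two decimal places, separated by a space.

4.35 0.64

A=(0,0), D=(6.00,0)
B = A + 2.00·(cos319°, sin319°) = (1.5094, -1.3121)
|BD| = 4.6784
circle(B,5.00) ∩ circle(D,3.00): a=4.0492, h=2.9333
  candidates: C₊=(4.5734,2.6391) cross=13.723; C₋=(6.2188,-2.9920) cross=-13.723
  mode - wants cross < 0 → take C=(6.2188,-2.9920) (cross=-13.723)
ex = (C−B)/|BC| = (0.9419,-0.3360); ey = (0.3360,0.9419)
P = B + 2.02·ex + 2.79·ey = (4.3494,0.6370)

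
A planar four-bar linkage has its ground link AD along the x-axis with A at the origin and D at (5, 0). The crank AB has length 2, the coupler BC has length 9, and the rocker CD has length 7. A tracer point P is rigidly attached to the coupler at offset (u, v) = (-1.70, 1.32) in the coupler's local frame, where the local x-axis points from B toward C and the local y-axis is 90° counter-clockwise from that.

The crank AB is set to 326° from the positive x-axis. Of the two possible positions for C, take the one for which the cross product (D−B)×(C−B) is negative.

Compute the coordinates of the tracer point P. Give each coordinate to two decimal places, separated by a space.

A=(0,0), D=(5.00,0)
B = A + 2.00·(cos326°, sin326°) = (1.6581, -1.1184)
|BD| = 3.5241
circle(B,9.00) ∩ circle(D,7.00): a=6.3022, h=6.4251
  candidates: C₊=(5.5955,6.9746) cross=22.643; C₋=(9.6735,-5.2113) cross=-22.643
  mode - wants cross < 0 → take C=(9.6735,-5.2113) (cross=-22.643)
ex = (C−B)/|BC| = (0.8906,-0.4548); ey = (0.4548,0.8906)
P = B + -1.70·ex + 1.32·ey = (0.7443,0.8303)

0.74 0.83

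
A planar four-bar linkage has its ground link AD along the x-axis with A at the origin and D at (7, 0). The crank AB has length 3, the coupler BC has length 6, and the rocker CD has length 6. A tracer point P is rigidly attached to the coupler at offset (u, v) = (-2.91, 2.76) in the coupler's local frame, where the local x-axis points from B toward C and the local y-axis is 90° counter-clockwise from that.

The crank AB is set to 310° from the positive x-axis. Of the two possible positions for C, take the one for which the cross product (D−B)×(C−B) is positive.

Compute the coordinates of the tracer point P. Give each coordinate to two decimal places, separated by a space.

A=(0,0), D=(7.00,0)
B = A + 3.00·(cos310°, sin310°) = (1.9284, -2.2981)
|BD| = 5.5680
circle(B,6.00) ∩ circle(D,6.00): a=2.7840, h=5.3150
  candidates: C₊=(2.2705,3.6921) cross=29.594; C₋=(6.6579,-5.9902) cross=-29.594
  mode + wants cross > 0 → take C=(2.2705,3.6921) (cross=29.594)
ex = (C−B)/|BC| = (0.0570,0.9984); ey = (-0.9984,0.0570)
P = B + -2.91·ex + 2.76·ey = (-0.9931,-5.0460)

-0.99 -5.05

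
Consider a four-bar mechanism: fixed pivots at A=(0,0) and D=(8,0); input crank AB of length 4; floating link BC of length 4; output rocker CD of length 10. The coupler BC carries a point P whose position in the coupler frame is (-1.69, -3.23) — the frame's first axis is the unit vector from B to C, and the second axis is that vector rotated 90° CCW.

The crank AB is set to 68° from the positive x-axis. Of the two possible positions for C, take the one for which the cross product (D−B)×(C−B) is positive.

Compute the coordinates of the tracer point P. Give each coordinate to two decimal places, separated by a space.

4.67 1.92

A=(0,0), D=(8.00,0)
B = A + 4.00·(cos68°, sin68°) = (1.4984, 3.7087)
|BD| = 7.4850
circle(B,4.00) ∩ circle(D,10.00): a=-1.8687, h=3.5366
  candidates: C₊=(1.6276,7.7066) cross=26.472; C₋=(-1.8771,1.5627) cross=-26.472
  mode + wants cross > 0 → take C=(1.6276,7.7066) (cross=26.472)
ex = (C−B)/|BC| = (0.0323,0.9995); ey = (-0.9995,0.0323)
P = B + -1.69·ex + -3.23·ey = (4.6722,1.9153)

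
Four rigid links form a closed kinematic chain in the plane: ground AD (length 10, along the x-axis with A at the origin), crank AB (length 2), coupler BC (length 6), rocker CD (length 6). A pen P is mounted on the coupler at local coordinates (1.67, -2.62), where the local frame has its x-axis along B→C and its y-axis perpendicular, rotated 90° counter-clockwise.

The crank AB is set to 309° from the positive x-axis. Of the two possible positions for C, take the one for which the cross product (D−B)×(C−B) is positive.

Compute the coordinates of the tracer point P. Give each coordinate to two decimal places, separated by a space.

4.35 -1.83

A=(0,0), D=(10.00,0)
B = A + 2.00·(cos309°, sin309°) = (1.2586, -1.5543)
|BD| = 8.8785
circle(B,6.00) ∩ circle(D,6.00): a=4.4392, h=4.0365
  candidates: C₊=(4.9227,3.1970) cross=35.838; C₋=(6.3360,-4.7513) cross=-35.838
  mode + wants cross > 0 → take C=(4.9227,3.1970) (cross=35.838)
ex = (C−B)/|BC| = (0.6107,0.7919); ey = (-0.7919,0.6107)
P = B + 1.67·ex + -2.62·ey = (4.3532,-1.8318)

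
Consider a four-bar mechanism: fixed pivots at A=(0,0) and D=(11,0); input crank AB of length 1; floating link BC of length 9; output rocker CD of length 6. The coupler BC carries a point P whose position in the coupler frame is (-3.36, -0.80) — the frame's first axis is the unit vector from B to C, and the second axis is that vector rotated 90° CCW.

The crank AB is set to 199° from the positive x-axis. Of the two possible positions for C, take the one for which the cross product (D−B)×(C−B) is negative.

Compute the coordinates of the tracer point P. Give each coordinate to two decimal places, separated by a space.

A=(0,0), D=(11.00,0)
B = A + 1.00·(cos199°, sin199°) = (-0.9455, -0.3256)
|BD| = 11.9500
circle(B,9.00) ∩ circle(D,6.00): a=7.8578, h=4.3880
  candidates: C₊=(6.7898,4.2749) cross=52.436; C₋=(7.0289,-4.4979) cross=-52.436
  mode - wants cross < 0 → take C=(7.0289,-4.4979) (cross=-52.436)
ex = (C−B)/|BC| = (0.8861,-0.4636); ey = (0.4636,0.8861)
P = B + -3.36·ex + -0.80·ey = (-4.2935,0.5232)

-4.29 0.52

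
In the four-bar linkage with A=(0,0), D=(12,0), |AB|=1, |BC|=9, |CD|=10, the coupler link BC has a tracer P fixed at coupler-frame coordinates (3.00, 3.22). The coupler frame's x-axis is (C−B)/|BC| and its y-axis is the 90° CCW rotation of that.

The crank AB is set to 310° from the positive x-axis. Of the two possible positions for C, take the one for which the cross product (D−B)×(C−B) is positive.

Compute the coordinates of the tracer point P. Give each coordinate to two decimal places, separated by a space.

-0.73 3.41

A=(0,0), D=(12.00,0)
B = A + 1.00·(cos310°, sin310°) = (0.6428, -0.7660)
|BD| = 11.3830
circle(B,9.00) ∩ circle(D,10.00): a=4.8569, h=7.5770
  candidates: C₊=(4.9788,7.1206) cross=86.249; C₋=(5.9986,-7.9990) cross=-86.249
  mode + wants cross > 0 → take C=(4.9788,7.1206) (cross=86.249)
ex = (C−B)/|BC| = (0.4818,0.8763); ey = (-0.8763,0.4818)
P = B + 3.00·ex + 3.22·ey = (-0.7335,3.4142)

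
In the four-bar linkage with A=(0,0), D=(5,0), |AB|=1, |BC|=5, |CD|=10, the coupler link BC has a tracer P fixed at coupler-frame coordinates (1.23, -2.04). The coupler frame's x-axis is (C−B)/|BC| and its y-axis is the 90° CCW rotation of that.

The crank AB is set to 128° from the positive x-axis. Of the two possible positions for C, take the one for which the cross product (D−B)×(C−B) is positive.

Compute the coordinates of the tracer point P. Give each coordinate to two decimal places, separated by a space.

0.11 3.06

A=(0,0), D=(5.00,0)
B = A + 1.00·(cos128°, sin128°) = (-0.6157, 0.7880)
|BD| = 5.6707
circle(B,5.00) ∩ circle(D,10.00): a=-3.7776, h=3.2756
  candidates: C₊=(-3.9014,4.5568) cross=18.575; C₋=(-4.8118,-1.9309) cross=-18.575
  mode + wants cross > 0 → take C=(-3.9014,4.5568) (cross=18.575)
ex = (C−B)/|BC| = (-0.6572,0.7538); ey = (-0.7538,-0.6572)
P = B + 1.23·ex + -2.04·ey = (0.1137,3.0557)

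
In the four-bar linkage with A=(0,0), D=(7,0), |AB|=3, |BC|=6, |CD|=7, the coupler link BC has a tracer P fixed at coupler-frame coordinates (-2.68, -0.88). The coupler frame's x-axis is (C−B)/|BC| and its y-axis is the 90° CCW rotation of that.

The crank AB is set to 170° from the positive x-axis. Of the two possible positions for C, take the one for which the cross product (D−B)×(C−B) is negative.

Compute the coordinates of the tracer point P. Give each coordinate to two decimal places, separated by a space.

-5.43 1.87

A=(0,0), D=(7.00,0)
B = A + 3.00·(cos170°, sin170°) = (-2.9544, 0.5209)
|BD| = 9.9680
circle(B,6.00) ∩ circle(D,7.00): a=4.3319, h=4.1514
  candidates: C₊=(1.5886,4.4403) cross=41.382; C₋=(1.1546,-3.8512) cross=-41.382
  mode - wants cross < 0 → take C=(1.1546,-3.8512) (cross=-41.382)
ex = (C−B)/|BC| = (0.6848,-0.7287); ey = (0.7287,0.6848)
P = B + -2.68·ex + -0.88·ey = (-5.4311,1.8712)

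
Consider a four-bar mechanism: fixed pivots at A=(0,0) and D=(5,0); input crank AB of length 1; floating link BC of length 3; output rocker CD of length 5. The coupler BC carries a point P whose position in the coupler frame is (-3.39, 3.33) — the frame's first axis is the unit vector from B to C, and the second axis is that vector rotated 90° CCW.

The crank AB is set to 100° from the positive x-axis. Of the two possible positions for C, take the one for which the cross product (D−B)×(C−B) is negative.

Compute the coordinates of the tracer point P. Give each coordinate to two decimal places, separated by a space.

2.45 4.95

A=(0,0), D=(5.00,0)
B = A + 1.00·(cos100°, sin100°) = (-0.1736, 0.9848)
|BD| = 5.2665
circle(B,3.00) ∩ circle(D,5.00): a=1.1142, h=2.7854
  candidates: C₊=(1.4418,3.5127) cross=14.669; C₋=(0.4001,-1.9598) cross=-14.669
  mode - wants cross < 0 → take C=(0.4001,-1.9598) (cross=-14.669)
ex = (C−B)/|BC| = (0.1912,-0.9815); ey = (0.9815,0.1912)
P = B + -3.39·ex + 3.33·ey = (2.4466,4.9491)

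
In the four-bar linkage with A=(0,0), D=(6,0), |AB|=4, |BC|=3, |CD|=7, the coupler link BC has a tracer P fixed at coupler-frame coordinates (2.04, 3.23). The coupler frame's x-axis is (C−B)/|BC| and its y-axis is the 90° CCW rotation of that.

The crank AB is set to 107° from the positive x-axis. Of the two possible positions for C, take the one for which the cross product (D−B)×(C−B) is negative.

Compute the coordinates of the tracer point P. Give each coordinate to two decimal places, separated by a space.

A=(0,0), D=(6.00,0)
B = A + 4.00·(cos107°, sin107°) = (-1.1695, 3.8252)
|BD| = 8.1261
circle(B,3.00) ∩ circle(D,7.00): a=1.6019, h=2.5365
  candidates: C₊=(1.4378,5.3091) cross=20.612; C₋=(-0.9502,0.8332) cross=-20.612
  mode - wants cross < 0 → take C=(-0.9502,0.8332) (cross=-20.612)
ex = (C−B)/|BC| = (0.0731,-0.9973); ey = (0.9973,0.0731)
P = B + 2.04·ex + 3.23·ey = (2.2010,2.0267)

2.20 2.03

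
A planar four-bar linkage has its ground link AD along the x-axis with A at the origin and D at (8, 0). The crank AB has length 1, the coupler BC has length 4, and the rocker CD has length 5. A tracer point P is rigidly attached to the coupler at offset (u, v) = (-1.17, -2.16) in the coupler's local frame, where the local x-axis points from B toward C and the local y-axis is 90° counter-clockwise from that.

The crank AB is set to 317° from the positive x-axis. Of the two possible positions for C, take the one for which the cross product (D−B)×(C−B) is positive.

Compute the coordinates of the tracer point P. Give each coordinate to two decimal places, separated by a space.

A=(0,0), D=(8.00,0)
B = A + 1.00·(cos317°, sin317°) = (0.7314, -0.6820)
|BD| = 7.3006
circle(B,4.00) ∩ circle(D,5.00): a=3.0339, h=2.6068
  candidates: C₊=(3.5085,2.1968) cross=19.031; C₋=(3.9955,-2.9940) cross=-19.031
  mode + wants cross > 0 → take C=(3.5085,2.1968) (cross=19.031)
ex = (C−B)/|BC| = (0.6943,0.7197); ey = (-0.7197,0.6943)
P = B + -1.17·ex + -2.16·ey = (1.4736,-3.0237)

1.47 -3.02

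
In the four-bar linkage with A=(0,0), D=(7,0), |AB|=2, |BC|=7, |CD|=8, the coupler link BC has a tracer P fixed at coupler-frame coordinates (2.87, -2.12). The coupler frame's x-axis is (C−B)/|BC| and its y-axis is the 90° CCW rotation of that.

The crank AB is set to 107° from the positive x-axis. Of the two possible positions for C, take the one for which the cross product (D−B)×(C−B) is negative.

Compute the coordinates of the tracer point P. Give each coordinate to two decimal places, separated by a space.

A=(0,0), D=(7.00,0)
B = A + 2.00·(cos107°, sin107°) = (-0.5847, 1.9126)
|BD| = 7.8222
circle(B,7.00) ∩ circle(D,8.00): a=2.9523, h=6.3470
  candidates: C₊=(3.8298,7.3451) cross=49.647; C₋=(0.7260,-4.9636) cross=-49.647
  mode - wants cross < 0 → take C=(0.7260,-4.9636) (cross=-49.647)
ex = (C−B)/|BC| = (0.1873,-0.9823); ey = (0.9823,0.1873)
P = B + 2.87·ex + -2.12·ey = (-2.1298,-1.3036)

-2.13 -1.30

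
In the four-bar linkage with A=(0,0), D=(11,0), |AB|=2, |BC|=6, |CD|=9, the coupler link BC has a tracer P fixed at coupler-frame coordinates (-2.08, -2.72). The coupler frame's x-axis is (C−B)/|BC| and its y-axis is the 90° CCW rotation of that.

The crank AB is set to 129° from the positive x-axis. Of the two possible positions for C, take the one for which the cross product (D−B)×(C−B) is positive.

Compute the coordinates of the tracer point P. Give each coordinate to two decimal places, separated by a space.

-1.33 -1.87

A=(0,0), D=(11.00,0)
B = A + 2.00·(cos129°, sin129°) = (-1.2586, 1.5543)
|BD| = 12.3568
circle(B,6.00) ∩ circle(D,9.00): a=4.3575, h=4.1246
  candidates: C₊=(3.5831,5.0980) cross=50.966; C₋=(2.5455,-3.0856) cross=-50.966
  mode + wants cross > 0 → take C=(3.5831,5.0980) (cross=50.966)
ex = (C−B)/|BC| = (0.8070,0.5906); ey = (-0.5906,0.8070)
P = B + -2.08·ex + -2.72·ey = (-1.3306,-1.8691)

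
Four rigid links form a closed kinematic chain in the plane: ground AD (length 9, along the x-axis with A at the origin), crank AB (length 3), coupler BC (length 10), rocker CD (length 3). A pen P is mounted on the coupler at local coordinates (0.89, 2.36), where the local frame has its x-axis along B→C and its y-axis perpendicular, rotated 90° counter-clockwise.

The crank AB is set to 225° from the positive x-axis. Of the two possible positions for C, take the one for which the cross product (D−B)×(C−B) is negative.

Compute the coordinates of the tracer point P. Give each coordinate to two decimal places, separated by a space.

A=(0,0), D=(9.00,0)
B = A + 3.00·(cos225°, sin225°) = (-2.1213, -2.1213)
|BD| = 11.3218
circle(B,10.00) ∩ circle(D,3.00): a=9.6797, h=2.5107
  candidates: C₊=(6.9165,2.1585) cross=28.425; C₋=(7.8574,-2.7739) cross=-28.425
  mode - wants cross < 0 → take C=(7.8574,-2.7739) (cross=-28.425)
ex = (C−B)/|BC| = (0.9979,-0.0653); ey = (0.0653,0.9979)
P = B + 0.89·ex + 2.36·ey = (-1.0792,0.1756)

-1.08 0.18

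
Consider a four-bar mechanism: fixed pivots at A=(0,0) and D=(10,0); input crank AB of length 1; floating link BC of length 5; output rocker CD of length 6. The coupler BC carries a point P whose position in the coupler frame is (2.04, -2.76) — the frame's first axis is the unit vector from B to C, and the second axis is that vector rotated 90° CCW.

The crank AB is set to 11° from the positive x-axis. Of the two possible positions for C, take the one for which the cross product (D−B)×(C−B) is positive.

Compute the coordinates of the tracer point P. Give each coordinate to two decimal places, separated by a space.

4.28 -0.76

A=(0,0), D=(10.00,0)
B = A + 1.00·(cos11°, sin11°) = (0.9816, 0.1908)
|BD| = 9.0204
circle(B,5.00) ∩ circle(D,6.00): a=3.9005, h=3.1283
  candidates: C₊=(4.9474,3.2359) cross=28.219; C₋=(4.8150,-3.0193) cross=-28.219
  mode + wants cross > 0 → take C=(4.9474,3.2359) (cross=28.219)
ex = (C−B)/|BC| = (0.7932,0.6090); ey = (-0.6090,0.7932)
P = B + 2.04·ex + -2.76·ey = (4.2806,-0.7559)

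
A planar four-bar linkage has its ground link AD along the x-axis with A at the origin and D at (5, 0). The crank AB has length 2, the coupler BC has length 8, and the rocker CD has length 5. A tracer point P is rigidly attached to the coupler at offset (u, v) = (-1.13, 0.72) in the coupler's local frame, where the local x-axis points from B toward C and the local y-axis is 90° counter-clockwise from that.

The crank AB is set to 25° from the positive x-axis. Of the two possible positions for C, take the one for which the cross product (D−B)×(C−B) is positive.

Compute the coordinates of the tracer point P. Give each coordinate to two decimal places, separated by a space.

0.63 1.48

A=(0,0), D=(5.00,0)
B = A + 2.00·(cos25°, sin25°) = (1.8126, 0.8452)
|BD| = 3.2976
circle(B,8.00) ∩ circle(D,5.00): a=7.5623, h=2.6100
  candidates: C₊=(9.7912,1.4297) cross=8.607; C₋=(8.4532,-3.6160) cross=-8.607
  mode + wants cross > 0 → take C=(9.7912,1.4297) (cross=8.607)
ex = (C−B)/|BC| = (0.9973,0.0731); ey = (-0.0731,0.9973)
P = B + -1.13·ex + 0.72·ey = (0.6330,1.4808)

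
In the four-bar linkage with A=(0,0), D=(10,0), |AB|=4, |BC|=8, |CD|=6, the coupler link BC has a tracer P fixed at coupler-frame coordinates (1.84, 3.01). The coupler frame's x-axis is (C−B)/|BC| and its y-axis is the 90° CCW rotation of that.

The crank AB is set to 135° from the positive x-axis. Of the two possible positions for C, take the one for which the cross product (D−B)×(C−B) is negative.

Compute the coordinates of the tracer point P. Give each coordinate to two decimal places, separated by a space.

A=(0,0), D=(10.00,0)
B = A + 4.00·(cos135°, sin135°) = (-2.8284, 2.8284)
|BD| = 13.1365
circle(B,8.00) ∩ circle(D,6.00): a=7.6340, h=2.3921
  candidates: C₊=(5.1416,3.5207) cross=31.424; C₋=(4.1115,-1.1512) cross=-31.424
  mode - wants cross < 0 → take C=(4.1115,-1.1512) (cross=-31.424)
ex = (C−B)/|BC| = (0.8675,-0.4975); ey = (0.4975,0.8675)
P = B + 1.84·ex + 3.01·ey = (0.2651,4.5242)

0.27 4.52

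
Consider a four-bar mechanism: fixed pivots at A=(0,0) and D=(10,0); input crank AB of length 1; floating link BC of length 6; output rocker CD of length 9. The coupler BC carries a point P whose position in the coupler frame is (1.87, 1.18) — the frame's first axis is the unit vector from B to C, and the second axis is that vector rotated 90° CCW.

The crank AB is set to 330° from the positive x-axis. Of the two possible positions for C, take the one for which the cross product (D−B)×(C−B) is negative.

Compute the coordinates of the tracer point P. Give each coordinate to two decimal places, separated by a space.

2.70 -1.74

A=(0,0), D=(10.00,0)
B = A + 1.00·(cos330°, sin330°) = (0.8660, -0.5000)
|BD| = 9.1476
circle(B,6.00) ∩ circle(D,9.00): a=2.1142, h=5.6152
  candidates: C₊=(2.6701,5.2223) cross=51.366; C₋=(3.2840,-5.9912) cross=-51.366
  mode - wants cross < 0 → take C=(3.2840,-5.9912) (cross=-51.366)
ex = (C−B)/|BC| = (0.4030,-0.9152); ey = (0.9152,0.4030)
P = B + 1.87·ex + 1.18·ey = (2.6996,-1.7359)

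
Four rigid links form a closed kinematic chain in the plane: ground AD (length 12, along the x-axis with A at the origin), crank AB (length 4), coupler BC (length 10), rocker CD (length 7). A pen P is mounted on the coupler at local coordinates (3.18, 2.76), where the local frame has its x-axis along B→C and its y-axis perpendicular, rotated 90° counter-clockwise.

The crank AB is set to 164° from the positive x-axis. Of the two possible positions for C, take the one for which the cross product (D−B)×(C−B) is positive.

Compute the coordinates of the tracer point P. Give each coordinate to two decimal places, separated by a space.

A=(0,0), D=(12.00,0)
B = A + 4.00·(cos164°, sin164°) = (-3.8450, 1.1025)
|BD| = 15.8834
circle(B,10.00) ∩ circle(D,7.00): a=9.5471, h=2.9753
  candidates: C₊=(5.8856,3.4079) cross=47.257; C₋=(5.4725,-2.5283) cross=-47.257
  mode + wants cross > 0 → take C=(5.8856,3.4079) (cross=47.257)
ex = (C−B)/|BC| = (0.9731,0.2305); ey = (-0.2305,0.9731)
P = B + 3.18·ex + 2.76·ey = (-1.3870,4.5213)

-1.39 4.52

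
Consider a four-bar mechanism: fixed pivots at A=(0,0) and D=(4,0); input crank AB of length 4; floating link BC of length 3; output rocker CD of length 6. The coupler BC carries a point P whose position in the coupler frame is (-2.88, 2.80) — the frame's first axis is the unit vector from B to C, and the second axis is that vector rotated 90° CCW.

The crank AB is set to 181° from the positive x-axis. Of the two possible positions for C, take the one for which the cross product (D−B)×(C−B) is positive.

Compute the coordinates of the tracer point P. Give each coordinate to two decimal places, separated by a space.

A=(0,0), D=(4.00,0)
B = A + 4.00·(cos181°, sin181°) = (-3.9994, -0.0698)
|BD| = 7.9997
circle(B,3.00) ∩ circle(D,6.00): a=2.3123, h=1.9114
  candidates: C₊=(-1.7039,1.8617) cross=15.290; C₋=(-1.6705,-1.9609) cross=-15.290
  mode + wants cross > 0 → take C=(-1.7039,1.8617) (cross=15.290)
ex = (C−B)/|BC| = (0.7652,0.6438); ey = (-0.6438,0.7652)
P = B + -2.88·ex + 2.80·ey = (-8.0058,0.2185)

-8.01 0.22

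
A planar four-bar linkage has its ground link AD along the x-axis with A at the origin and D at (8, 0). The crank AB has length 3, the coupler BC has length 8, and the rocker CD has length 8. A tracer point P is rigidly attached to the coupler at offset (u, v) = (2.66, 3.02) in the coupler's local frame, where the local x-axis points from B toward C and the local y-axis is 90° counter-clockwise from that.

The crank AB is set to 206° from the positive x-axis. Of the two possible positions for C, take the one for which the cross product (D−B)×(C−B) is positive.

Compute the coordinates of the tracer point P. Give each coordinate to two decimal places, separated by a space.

A=(0,0), D=(8.00,0)
B = A + 3.00·(cos206°, sin206°) = (-2.6964, -1.3151)
|BD| = 10.7769
circle(B,8.00) ∩ circle(D,8.00): a=5.3885, h=5.9131
  candidates: C₊=(1.9302,5.2113) cross=63.725; C₋=(3.3734,-6.5264) cross=-63.725
  mode + wants cross > 0 → take C=(1.9302,5.2113) (cross=63.725)
ex = (C−B)/|BC| = (0.5783,0.8158); ey = (-0.8158,0.5783)
P = B + 2.66·ex + 3.02·ey = (-3.6218,2.6015)

-3.62 2.60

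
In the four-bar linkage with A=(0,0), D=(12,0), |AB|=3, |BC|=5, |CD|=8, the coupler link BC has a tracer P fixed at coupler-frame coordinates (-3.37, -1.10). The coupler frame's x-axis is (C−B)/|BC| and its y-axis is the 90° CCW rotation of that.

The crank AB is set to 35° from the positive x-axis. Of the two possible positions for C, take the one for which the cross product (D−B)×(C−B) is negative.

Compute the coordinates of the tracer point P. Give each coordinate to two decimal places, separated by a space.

0.07 4.34

A=(0,0), D=(12.00,0)
B = A + 3.00·(cos35°, sin35°) = (2.4575, 1.7207)
|BD| = 9.6964
circle(B,5.00) ∩ circle(D,8.00): a=2.8372, h=4.1171
  candidates: C₊=(5.9802,5.2690) cross=39.921; C₋=(4.5190,-2.8345) cross=-39.921
  mode - wants cross < 0 → take C=(4.5190,-2.8345) (cross=-39.921)
ex = (C−B)/|BC| = (0.4123,-0.9110); ey = (0.9110,0.4123)
P = B + -3.37·ex + -1.10·ey = (0.0658,4.3374)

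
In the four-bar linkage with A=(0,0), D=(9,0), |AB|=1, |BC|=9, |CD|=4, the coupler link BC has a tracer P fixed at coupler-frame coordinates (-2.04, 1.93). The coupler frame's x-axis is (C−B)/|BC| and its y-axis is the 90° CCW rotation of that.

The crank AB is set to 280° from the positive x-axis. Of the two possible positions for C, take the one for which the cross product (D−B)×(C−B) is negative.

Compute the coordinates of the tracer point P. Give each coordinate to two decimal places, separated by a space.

-1.11 1.51

A=(0,0), D=(9.00,0)
B = A + 1.00·(cos280°, sin280°) = (0.1736, -0.9848)
|BD| = 8.8811
circle(B,9.00) ∩ circle(D,4.00): a=8.1000, h=3.9230
  candidates: C₊=(7.7887,3.8122) cross=34.841; C₋=(8.6587,-3.9854) cross=-34.841
  mode - wants cross < 0 → take C=(8.6587,-3.9854) (cross=-34.841)
ex = (C−B)/|BC| = (0.9428,-0.3334); ey = (0.3334,0.9428)
P = B + -2.04·ex + 1.93·ey = (-1.1062,1.5149)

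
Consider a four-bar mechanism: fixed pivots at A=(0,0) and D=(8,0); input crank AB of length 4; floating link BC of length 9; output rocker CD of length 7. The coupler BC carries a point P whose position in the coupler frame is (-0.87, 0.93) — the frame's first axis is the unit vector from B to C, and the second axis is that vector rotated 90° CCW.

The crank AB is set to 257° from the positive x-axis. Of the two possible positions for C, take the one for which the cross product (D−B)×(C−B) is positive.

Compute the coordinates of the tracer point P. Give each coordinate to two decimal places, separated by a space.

-2.09 -4.34

A=(0,0), D=(8.00,0)
B = A + 4.00·(cos257°, sin257°) = (-0.8998, -3.8975)
|BD| = 9.7158
circle(B,9.00) ∩ circle(D,7.00): a=6.5047, h=6.2200
  candidates: C₊=(2.5634,4.4095) cross=60.433; C₋=(7.5537,-6.9858) cross=-60.433
  mode + wants cross > 0 → take C=(2.5634,4.4095) (cross=60.433)
ex = (C−B)/|BC| = (0.3848,0.9230); ey = (-0.9230,0.3848)
P = B + -0.87·ex + 0.93·ey = (-2.0930,-4.3426)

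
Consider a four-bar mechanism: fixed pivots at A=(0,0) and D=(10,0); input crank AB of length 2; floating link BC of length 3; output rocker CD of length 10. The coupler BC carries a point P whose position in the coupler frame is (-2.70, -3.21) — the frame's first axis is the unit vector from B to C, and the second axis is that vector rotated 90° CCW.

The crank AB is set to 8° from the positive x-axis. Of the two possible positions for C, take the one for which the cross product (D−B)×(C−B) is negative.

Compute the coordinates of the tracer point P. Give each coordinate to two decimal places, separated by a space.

A=(0,0), D=(10.00,0)
B = A + 2.00·(cos8°, sin8°) = (1.9805, 0.2783)
|BD| = 8.0243
circle(B,3.00) ∩ circle(D,10.00): a=-1.6581, h=2.5001
  candidates: C₊=(0.4101,2.8345) cross=20.062; C₋=(0.2367,-2.1627) cross=-20.062
  mode - wants cross < 0 → take C=(0.2367,-2.1627) (cross=-20.062)
ex = (C−B)/|BC| = (-0.5813,-0.8137); ey = (0.8137,-0.5813)
P = B + -2.70·ex + -3.21·ey = (0.9380,4.3413)

0.94 4.34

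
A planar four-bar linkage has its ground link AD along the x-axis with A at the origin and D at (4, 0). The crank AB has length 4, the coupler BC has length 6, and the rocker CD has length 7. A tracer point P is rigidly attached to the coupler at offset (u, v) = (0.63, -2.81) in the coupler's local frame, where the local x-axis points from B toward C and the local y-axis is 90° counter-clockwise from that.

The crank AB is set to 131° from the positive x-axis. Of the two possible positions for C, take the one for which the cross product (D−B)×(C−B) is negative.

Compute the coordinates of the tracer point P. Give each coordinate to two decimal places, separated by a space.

A=(0,0), D=(4.00,0)
B = A + 4.00·(cos131°, sin131°) = (-2.6242, 3.0188)
|BD| = 7.2797
circle(B,6.00) ∩ circle(D,7.00): a=2.7469, h=5.3343
  candidates: C₊=(2.0875,6.7337) cross=38.832; C₋=(-2.3367,-2.9743) cross=-38.832
  mode - wants cross < 0 → take C=(-2.3367,-2.9743) (cross=-38.832)
ex = (C−B)/|BC| = (0.0479,-0.9989); ey = (0.9989,0.0479)
P = B + 0.63·ex + -2.81·ey = (-5.4008,2.2549)

-5.40 2.25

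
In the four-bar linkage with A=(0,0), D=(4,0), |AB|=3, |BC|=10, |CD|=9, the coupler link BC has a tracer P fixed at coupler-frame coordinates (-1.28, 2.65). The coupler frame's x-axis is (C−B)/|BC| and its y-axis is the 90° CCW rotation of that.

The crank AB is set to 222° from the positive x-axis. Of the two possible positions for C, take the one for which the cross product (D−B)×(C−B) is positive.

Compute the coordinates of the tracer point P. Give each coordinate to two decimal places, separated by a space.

A=(0,0), D=(4.00,0)
B = A + 3.00·(cos222°, sin222°) = (-2.2294, -2.0074)
|BD| = 6.5449
circle(B,10.00) ∩ circle(D,9.00): a=4.7240, h=8.8139
  candidates: C₊=(-0.4365,7.8306) cross=57.686; C₋=(4.9702,-8.9476) cross=-57.686
  mode + wants cross > 0 → take C=(-0.4365,7.8306) (cross=57.686)
ex = (C−B)/|BC| = (0.1793,0.9838); ey = (-0.9838,0.1793)
P = B + -1.28·ex + 2.65·ey = (-5.0660,-2.7915)

-5.07 -2.79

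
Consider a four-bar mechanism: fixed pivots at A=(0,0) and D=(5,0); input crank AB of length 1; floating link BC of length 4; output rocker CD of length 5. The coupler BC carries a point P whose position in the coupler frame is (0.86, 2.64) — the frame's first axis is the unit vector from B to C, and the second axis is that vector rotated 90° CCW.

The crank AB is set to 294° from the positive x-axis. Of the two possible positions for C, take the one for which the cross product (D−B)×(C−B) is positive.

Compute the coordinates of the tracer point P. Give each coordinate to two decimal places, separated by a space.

A=(0,0), D=(5.00,0)
B = A + 1.00·(cos294°, sin294°) = (0.4067, -0.9135)
|BD| = 4.6832
circle(B,4.00) ∩ circle(D,5.00): a=1.3807, h=3.7541
  candidates: C₊=(1.0286,3.0378) cross=17.581; C₋=(2.4933,-4.3262) cross=-17.581
  mode + wants cross > 0 → take C=(1.0286,3.0378) (cross=17.581)
ex = (C−B)/|BC| = (0.1555,0.9878); ey = (-0.9878,0.1555)
P = B + 0.86·ex + 2.64·ey = (-2.0675,0.3465)

-2.07 0.35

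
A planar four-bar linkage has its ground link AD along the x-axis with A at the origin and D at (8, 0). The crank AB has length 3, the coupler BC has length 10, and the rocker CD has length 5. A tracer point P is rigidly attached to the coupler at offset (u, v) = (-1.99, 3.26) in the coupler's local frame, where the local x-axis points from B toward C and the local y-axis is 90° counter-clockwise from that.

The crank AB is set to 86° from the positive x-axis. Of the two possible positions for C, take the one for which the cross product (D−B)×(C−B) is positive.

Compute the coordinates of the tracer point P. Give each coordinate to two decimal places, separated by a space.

-2.26 5.90

A=(0,0), D=(8.00,0)
B = A + 3.00·(cos86°, sin86°) = (0.2093, 2.9927)
|BD| = 8.3458
circle(B,10.00) ∩ circle(D,5.00): a=8.6662, h=4.9897
  candidates: C₊=(10.0884,4.5430) cross=41.643; C₋=(6.5099,-4.7728) cross=-41.643
  mode + wants cross > 0 → take C=(10.0884,4.5430) (cross=41.643)
ex = (C−B)/|BC| = (0.9879,0.1550); ey = (-0.1550,0.9879)
P = B + -1.99·ex + 3.26·ey = (-2.2621,5.9048)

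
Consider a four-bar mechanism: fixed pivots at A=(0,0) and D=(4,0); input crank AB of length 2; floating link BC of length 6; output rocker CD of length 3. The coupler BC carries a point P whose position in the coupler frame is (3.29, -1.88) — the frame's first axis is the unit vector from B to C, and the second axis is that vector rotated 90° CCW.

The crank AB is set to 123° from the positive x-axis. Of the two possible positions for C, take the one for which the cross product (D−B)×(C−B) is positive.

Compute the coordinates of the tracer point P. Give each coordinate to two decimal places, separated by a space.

2.51 0.50

A=(0,0), D=(4.00,0)
B = A + 2.00·(cos123°, sin123°) = (-1.0893, 1.6773)
|BD| = 5.3586
circle(B,6.00) ∩ circle(D,3.00): a=5.1986, h=2.9957
  candidates: C₊=(4.7858,2.8953) cross=16.053; C₋=(2.9104,-2.7951) cross=-16.053
  mode + wants cross > 0 → take C=(4.7858,2.8953) (cross=16.053)
ex = (C−B)/|BC| = (0.9792,0.2030); ey = (-0.2030,0.9792)
P = B + 3.29·ex + -1.88·ey = (2.5138,0.5043)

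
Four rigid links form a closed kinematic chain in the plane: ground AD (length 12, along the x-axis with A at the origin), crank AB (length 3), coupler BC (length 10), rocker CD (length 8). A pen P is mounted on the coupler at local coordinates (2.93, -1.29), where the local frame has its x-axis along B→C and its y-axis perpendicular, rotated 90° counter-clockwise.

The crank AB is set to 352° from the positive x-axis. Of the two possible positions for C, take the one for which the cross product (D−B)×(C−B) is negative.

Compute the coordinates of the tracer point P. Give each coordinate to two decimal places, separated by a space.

4.04 -3.44

A=(0,0), D=(12.00,0)
B = A + 3.00·(cos352°, sin352°) = (2.9708, -0.4175)
|BD| = 9.0388
circle(B,10.00) ∩ circle(D,8.00): a=6.5108, h=7.5901
  candidates: C₊=(9.1241,7.4652) cross=68.605; C₋=(9.8253,-7.6987) cross=-68.605
  mode - wants cross < 0 → take C=(9.8253,-7.6987) (cross=-68.605)
ex = (C−B)/|BC| = (0.6854,-0.7281); ey = (0.7281,0.6854)
P = B + 2.93·ex + -1.29·ey = (4.0399,-3.4351)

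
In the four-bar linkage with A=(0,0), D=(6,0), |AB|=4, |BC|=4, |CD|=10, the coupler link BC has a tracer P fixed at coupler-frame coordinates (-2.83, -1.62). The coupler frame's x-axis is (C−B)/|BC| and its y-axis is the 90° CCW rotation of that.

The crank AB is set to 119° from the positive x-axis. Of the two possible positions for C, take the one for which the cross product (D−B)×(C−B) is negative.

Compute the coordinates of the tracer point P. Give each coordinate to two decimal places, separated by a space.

A=(0,0), D=(6.00,0)
B = A + 4.00·(cos119°, sin119°) = (-1.9392, 3.4985)
|BD| = 8.6759
circle(B,4.00) ∩ circle(D,10.00): a=-0.5031, h=3.9682
  candidates: C₊=(-0.7994,7.3326) cross=34.428; C₋=(-3.9998,0.0700) cross=-34.428
  mode - wants cross < 0 → take C=(-3.9998,0.0700) (cross=-34.428)
ex = (C−B)/|BC| = (-0.5151,-0.8571); ey = (0.8571,-0.5151)
P = B + -2.83·ex + -1.62·ey = (-1.8699,6.7586)

-1.87 6.76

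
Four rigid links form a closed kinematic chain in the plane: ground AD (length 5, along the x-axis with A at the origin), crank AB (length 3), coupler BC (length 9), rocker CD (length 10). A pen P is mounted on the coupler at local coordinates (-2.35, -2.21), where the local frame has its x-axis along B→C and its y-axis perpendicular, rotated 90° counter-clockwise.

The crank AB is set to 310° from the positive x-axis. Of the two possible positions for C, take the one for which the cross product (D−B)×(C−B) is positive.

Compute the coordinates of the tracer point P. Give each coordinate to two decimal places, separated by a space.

5.13 -2.66

A=(0,0), D=(5.00,0)
B = A + 3.00·(cos310°, sin310°) = (1.9284, -2.2981)
|BD| = 3.8362
circle(B,9.00) ∩ circle(D,10.00): a=-0.5583, h=8.9827
  candidates: C₊=(-3.8999,4.5598) cross=34.459; C₋=(6.8625,-9.8250) cross=-34.459
  mode + wants cross > 0 → take C=(-3.8999,4.5598) (cross=34.459)
ex = (C−B)/|BC| = (-0.6476,0.7620); ey = (-0.7620,-0.6476)
P = B + -2.35·ex + -2.21·ey = (5.1342,-2.6577)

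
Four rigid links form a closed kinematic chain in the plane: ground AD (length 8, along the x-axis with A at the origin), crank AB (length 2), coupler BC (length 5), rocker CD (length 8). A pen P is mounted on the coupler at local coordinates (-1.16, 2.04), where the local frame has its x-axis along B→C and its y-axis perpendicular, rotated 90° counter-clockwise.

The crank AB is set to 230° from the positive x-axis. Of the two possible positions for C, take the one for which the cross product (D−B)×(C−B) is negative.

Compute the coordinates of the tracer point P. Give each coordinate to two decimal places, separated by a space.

A=(0,0), D=(8.00,0)
B = A + 2.00·(cos230°, sin230°) = (-1.2856, -1.5321)
|BD| = 9.4111
circle(B,5.00) ∩ circle(D,8.00): a=2.6335, h=4.2502
  candidates: C₊=(0.6209,3.0902) cross=39.999; C₋=(2.0048,-5.2969) cross=-39.999
  mode - wants cross < 0 → take C=(2.0048,-5.2969) (cross=-39.999)
ex = (C−B)/|BC| = (0.6581,-0.7530); ey = (0.7530,0.6581)
P = B + -1.16·ex + 2.04·ey = (-0.5129,0.6838)

-0.51 0.68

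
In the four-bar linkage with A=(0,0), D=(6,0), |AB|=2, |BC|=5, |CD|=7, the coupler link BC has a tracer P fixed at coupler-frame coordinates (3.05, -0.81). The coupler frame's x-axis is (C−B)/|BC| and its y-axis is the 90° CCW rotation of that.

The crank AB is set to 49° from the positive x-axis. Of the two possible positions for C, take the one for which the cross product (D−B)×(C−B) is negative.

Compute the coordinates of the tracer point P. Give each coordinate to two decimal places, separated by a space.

-0.38 -1.15

A=(0,0), D=(6.00,0)
B = A + 2.00·(cos49°, sin49°) = (1.3121, 1.5094)
|BD| = 4.9249
circle(B,5.00) ∩ circle(D,7.00): a=0.0258, h=4.9999
  candidates: C₊=(2.8691,6.2608) cross=24.624; C₋=(-0.1957,-3.2578) cross=-24.624
  mode - wants cross < 0 → take C=(-0.1957,-3.2578) (cross=-24.624)
ex = (C−B)/|BC| = (-0.3016,-0.9534); ey = (0.9534,-0.3016)
P = B + 3.05·ex + -0.81·ey = (-0.3799,-1.1543)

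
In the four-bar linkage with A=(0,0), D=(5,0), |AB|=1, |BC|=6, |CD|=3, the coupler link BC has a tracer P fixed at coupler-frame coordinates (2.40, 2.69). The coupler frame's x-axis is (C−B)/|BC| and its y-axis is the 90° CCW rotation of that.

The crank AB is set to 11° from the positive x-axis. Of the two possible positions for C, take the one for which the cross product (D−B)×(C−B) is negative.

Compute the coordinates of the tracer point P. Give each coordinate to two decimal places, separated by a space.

A=(0,0), D=(5.00,0)
B = A + 1.00·(cos11°, sin11°) = (0.9816, 0.1908)
|BD| = 4.0229
circle(B,6.00) ∩ circle(D,3.00): a=5.3672, h=2.6819
  candidates: C₊=(6.4700,2.6152) cross=10.789; C₋=(6.2156,-2.7427) cross=-10.789
  mode - wants cross < 0 → take C=(6.2156,-2.7427) (cross=-10.789)
ex = (C−B)/|BC| = (0.8723,-0.4889); ey = (0.4889,0.8723)
P = B + 2.40·ex + 2.69·ey = (4.3904,1.3640)

4.39 1.36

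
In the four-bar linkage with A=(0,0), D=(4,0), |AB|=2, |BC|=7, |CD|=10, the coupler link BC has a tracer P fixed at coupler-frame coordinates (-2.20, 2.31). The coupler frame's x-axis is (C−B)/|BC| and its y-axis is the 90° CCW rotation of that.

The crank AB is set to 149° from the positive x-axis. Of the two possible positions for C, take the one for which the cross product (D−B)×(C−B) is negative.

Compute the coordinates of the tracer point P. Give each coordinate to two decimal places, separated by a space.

1.26 2.18

A=(0,0), D=(4.00,0)
B = A + 2.00·(cos149°, sin149°) = (-1.7143, 1.0301)
|BD| = 5.8064
circle(B,7.00) ∩ circle(D,10.00): a=-1.4885, h=6.8399
  candidates: C₊=(-1.9658,8.0256) cross=39.716; C₋=(-4.3926,-5.4373) cross=-39.716
  mode - wants cross < 0 → take C=(-4.3926,-5.4373) (cross=-39.716)
ex = (C−B)/|BC| = (-0.3826,-0.9239); ey = (0.9239,-0.3826)
P = B + -2.20·ex + 2.31·ey = (1.2616,2.1788)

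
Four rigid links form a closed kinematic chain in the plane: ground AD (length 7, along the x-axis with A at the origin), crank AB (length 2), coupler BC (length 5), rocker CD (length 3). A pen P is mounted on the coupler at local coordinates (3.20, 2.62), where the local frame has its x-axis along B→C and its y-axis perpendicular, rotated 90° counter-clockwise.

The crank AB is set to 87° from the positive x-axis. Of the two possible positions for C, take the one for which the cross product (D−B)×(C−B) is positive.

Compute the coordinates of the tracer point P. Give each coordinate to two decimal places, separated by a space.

A=(0,0), D=(7.00,0)
B = A + 2.00·(cos87°, sin87°) = (0.1047, 1.9973)
|BD| = 7.1788
circle(B,5.00) ∩ circle(D,3.00): a=4.7038, h=1.6954
  candidates: C₊=(5.0944,2.3171) cross=12.171; C₋=(4.1510,-0.9399) cross=-12.171
  mode + wants cross > 0 → take C=(5.0944,2.3171) (cross=12.171)
ex = (C−B)/|BC| = (0.9980,0.0640); ey = (-0.0640,0.9980)
P = B + 3.20·ex + 2.62·ey = (3.1305,4.8166)

3.13 4.82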